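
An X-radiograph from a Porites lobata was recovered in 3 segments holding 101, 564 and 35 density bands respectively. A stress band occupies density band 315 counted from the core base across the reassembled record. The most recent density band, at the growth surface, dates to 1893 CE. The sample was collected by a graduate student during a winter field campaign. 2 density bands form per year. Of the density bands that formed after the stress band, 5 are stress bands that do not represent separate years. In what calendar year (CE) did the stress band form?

Total density bands = 101 + 564 + 35 = 700.
The stress band sits at density band 315 from the core base, so 700 − 315 = 385 density bands formed after it.
Removing the 5 false density bands leaves 385 − 5 = 380 true density bands beyond the stress band.
With 2 density bands per year, 380 / 2 = 190 years.
The density band at the growth surface is 1893 CE, so the stress band dates to 1893 − 190 = 1703 CE.

1703 CE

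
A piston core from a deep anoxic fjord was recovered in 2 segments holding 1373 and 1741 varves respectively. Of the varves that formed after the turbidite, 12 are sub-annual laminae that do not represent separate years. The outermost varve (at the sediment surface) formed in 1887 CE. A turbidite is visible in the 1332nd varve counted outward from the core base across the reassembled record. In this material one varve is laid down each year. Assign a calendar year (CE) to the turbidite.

117 CE

Total varves = 1373 + 1741 = 3114.
Between varve 1332 and the sediment surface there are 3114 − 1332 = 1782 varves.
Removing the 12 false varves leaves 1782 − 12 = 1770 true varves beyond the turbidite.
The varve at the sediment surface is 1887 CE, so the turbidite dates to 1887 − 1770 = 117 CE.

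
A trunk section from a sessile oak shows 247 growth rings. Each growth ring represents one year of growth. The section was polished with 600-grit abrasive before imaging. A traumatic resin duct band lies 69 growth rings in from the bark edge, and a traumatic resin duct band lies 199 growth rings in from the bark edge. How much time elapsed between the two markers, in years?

The two markers are separated by 199 − 69 = 130 growth rings.
That is 130 years at one growth ring per year.

130 years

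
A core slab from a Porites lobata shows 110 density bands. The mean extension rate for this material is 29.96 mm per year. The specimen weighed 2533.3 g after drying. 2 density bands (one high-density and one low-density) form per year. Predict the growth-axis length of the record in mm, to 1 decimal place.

Dividing by 2 density bands per year: 110 / 2 = 55 years.
Length ≈ 29.96 × 55 = 1647.8 mm.

1647.8 mm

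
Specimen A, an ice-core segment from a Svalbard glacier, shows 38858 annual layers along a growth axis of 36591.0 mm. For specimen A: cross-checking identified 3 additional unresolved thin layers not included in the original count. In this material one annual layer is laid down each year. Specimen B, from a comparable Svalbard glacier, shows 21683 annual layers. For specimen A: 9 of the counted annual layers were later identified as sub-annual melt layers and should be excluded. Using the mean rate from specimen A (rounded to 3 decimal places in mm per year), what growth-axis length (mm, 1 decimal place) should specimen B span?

Specimen A: adjusted count: 38858 − 9 + 3 = 38852 annual layers.
A: Mean rate = 36591.0 mm / 38852 years ≈ 0.942 mm/year.
B's length ≈ 0.942 × 21683 = 20425.4 mm.

20425.4 mm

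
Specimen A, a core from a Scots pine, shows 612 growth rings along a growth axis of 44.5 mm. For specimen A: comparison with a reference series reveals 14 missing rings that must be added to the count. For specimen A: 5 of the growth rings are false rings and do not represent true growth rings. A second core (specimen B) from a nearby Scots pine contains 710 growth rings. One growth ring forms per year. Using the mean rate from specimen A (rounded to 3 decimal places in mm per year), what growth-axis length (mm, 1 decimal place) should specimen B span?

Specimen A: adjusted count: 612 − 5 + 14 = 621 growth rings.
A: Extension rate ≈ 44.5 / 621 = 0.072 mm/yr.
Length of B = 0.072 × 710 = 51.1 mm.

51.1 mm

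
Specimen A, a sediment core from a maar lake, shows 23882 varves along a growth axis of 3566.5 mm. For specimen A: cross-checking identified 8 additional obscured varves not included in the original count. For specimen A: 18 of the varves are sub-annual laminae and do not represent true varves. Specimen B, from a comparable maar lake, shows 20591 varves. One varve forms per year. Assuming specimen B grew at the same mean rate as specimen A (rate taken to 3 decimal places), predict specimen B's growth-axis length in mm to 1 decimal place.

Specimen A: true varve count = 23882 − 18 + 8 = 23872.
A: 3566.5 mm over 23872 years gives 3566.5 / 23872 ≈ 0.149 mm/year.
For B, 0.149 mm/year × 20591 years = 3068.1 mm.

3068.1 mm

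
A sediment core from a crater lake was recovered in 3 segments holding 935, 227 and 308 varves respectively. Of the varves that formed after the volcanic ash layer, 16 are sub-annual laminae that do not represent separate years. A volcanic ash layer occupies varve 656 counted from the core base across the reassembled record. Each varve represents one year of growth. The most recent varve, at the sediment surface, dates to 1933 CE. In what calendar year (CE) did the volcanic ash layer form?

Total varves = 935 + 227 + 308 = 1470.
Between varve 656 and the sediment surface there are 1470 − 656 = 814 varves.
Removing the 16 false varves leaves 814 − 16 = 798 true varves beyond the volcanic ash layer.
The varve at the sediment surface is 1933 CE, so the volcanic ash layer dates to 1933 − 798 = 1135 CE.

1135 CE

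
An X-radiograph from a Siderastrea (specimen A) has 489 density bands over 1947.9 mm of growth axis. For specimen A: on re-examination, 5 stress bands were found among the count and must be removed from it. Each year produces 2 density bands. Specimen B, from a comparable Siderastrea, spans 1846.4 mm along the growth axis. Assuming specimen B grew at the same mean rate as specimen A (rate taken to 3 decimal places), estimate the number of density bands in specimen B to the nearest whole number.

459 density bands

Specimen A: after corrections the count is 489 − 5 = 484 density bands.
Specimen A: 484 density bands at 2 per year is 484 / 2 = 242 years.
A: 1947.9 mm over 242 years gives 1947.9 / 242 ≈ 8.049 mm/yr.
B spans 1846.4 / 8.049 = 229.39 years; at 2 density bands per year that is 229.39 × 2 ≈ 459 density bands.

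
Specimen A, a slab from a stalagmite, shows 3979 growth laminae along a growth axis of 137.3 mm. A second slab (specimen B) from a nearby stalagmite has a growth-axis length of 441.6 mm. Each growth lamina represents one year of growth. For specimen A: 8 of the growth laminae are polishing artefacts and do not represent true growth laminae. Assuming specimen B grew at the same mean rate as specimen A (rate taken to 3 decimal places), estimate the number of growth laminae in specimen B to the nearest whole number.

12617 growth laminae

Specimen A: true growth lamina count = 3979 − 8 = 3971.
A: Extension rate ≈ 137.3 / 3971 = 0.035 mm/year.
B spans 441.6 / 0.035 = 12617.14 years ≈ 12617 growth laminae.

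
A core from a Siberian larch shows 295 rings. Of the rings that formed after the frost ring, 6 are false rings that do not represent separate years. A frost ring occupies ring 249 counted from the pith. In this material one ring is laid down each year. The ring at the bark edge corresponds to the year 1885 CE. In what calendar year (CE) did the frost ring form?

1845 CE

Between ring 249 and the bark edge there are 295 − 249 = 46 rings.
46 − 6 false = 40 true rings after the frost ring.
The ring at the bark edge is 1885 CE, so the frost ring dates to 1885 − 40 = 1845 CE.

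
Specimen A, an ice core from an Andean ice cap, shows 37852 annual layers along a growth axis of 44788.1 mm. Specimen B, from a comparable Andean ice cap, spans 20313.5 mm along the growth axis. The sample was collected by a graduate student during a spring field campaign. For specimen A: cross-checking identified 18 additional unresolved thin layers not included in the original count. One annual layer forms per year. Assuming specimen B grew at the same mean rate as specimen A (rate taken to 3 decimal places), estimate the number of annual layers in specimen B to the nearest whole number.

Specimen A: true annual layer count = 37852 + 18 = 37870.
A: 44788.1 mm over 37870 years gives 44788.1 / 37870 ≈ 1.183 mm/yr.
B spans 20313.5 / 1.183 = 17171.17 years ≈ 17171 annual layers.

17171 annual layers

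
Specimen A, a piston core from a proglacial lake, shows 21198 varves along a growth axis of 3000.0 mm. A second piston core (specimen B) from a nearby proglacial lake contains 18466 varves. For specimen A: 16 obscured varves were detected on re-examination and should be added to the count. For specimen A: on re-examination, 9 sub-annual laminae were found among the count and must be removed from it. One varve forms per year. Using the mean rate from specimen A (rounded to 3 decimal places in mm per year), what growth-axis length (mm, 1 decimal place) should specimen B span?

Specimen A: true varve count = 21198 − 9 + 16 = 21205.
A: 3000.0 mm over 21205 years gives 3000.0 / 21205 ≈ 0.141 mm/year.
B's length ≈ 0.141 × 18466 = 2603.7 mm.

2603.7 mm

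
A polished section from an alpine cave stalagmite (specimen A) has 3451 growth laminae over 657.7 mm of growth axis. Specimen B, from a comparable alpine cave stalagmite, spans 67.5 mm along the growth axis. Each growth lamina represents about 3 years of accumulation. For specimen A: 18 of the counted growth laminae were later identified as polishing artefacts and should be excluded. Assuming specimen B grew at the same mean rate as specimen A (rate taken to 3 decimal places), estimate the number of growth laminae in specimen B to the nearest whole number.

352 growth laminae

Specimen A: adjusted count: 3451 − 18 = 3433 growth laminae.
Specimen A: 3433 growth laminae at 3 years each span 3433 × 3 = 10299 years.
A: 657.7 mm over 10299 years gives 657.7 / 10299 ≈ 0.064 mm per year.
B spans 67.5 / 0.064 = 1054.69 years; at 3 years per growth lamina that is 1054.69 / 3 ≈ 352 growth laminae.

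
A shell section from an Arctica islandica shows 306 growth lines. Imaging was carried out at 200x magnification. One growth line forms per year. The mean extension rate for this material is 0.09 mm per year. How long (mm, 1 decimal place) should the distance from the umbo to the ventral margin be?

The record spans 306 years at 0.09 mm per year.
Length ≈ 0.09 × 306 = 27.5 mm.

27.5 mm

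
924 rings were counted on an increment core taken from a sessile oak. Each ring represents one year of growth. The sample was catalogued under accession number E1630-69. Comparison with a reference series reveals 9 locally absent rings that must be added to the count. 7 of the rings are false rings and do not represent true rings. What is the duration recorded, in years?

926 years

After corrections the count is 924 − 7 + 9 = 926 rings.
One ring per year makes the duration 926 years.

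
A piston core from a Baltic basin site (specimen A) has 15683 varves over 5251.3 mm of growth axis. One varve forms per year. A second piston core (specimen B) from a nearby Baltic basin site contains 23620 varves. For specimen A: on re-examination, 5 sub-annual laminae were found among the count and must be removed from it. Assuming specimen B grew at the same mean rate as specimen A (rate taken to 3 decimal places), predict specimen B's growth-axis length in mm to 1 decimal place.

7912.7 mm

Specimen A: correcting the raw count gives 15683 − 5 = 15678 true varves.
A: Mean rate = 5251.3 mm / 15678 years ≈ 0.335 mm/year.
B's length ≈ 0.335 × 23620 = 7912.7 mm.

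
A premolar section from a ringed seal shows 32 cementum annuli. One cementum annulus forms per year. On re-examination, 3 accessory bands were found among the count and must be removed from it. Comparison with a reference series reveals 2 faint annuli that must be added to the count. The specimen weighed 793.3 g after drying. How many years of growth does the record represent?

Adjusted count: 32 − 3 + 2 = 31 cementum annuli.
At one cementum annulus per year, that is 31 years.

31 years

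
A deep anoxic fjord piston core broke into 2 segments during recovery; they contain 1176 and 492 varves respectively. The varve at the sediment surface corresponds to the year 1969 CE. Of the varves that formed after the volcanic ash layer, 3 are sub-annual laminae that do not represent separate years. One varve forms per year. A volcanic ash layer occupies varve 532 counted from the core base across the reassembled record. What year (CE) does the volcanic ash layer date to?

836 CE

Total varves = 1176 + 492 = 1668.
The volcanic ash layer sits at varve 532 from the core base, so 1668 − 532 = 1136 varves formed after it.
Excluding 3 false varves: 1136 − 3 = 1133.
Counting back 1133 years from 1969 CE places the volcanic ash layer in 1969 − 1133 = 836 CE.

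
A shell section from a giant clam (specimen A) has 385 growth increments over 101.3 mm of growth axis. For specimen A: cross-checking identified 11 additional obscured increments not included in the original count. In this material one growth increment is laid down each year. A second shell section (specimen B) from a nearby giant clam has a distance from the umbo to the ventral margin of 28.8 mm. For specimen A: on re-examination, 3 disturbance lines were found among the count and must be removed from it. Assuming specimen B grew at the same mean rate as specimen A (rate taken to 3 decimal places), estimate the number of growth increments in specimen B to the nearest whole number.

112 growth increments

Specimen A: true growth increment count = 385 − 3 + 11 = 393.
A: Mean rate = 101.3 mm / 393 years ≈ 0.258 mm/year.
Specimen B: 28.8 mm / 0.258 mm per year = 111.63 years ≈ 112 growth increments.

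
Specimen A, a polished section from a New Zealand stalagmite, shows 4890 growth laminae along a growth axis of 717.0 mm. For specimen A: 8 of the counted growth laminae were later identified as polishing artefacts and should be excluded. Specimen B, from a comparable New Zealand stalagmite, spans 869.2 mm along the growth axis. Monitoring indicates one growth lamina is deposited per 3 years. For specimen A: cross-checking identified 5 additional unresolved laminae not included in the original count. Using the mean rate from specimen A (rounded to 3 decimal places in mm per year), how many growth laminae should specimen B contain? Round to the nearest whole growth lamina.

5913 growth laminae

Specimen A: after corrections the count is 4890 − 8 + 5 = 4887 growth laminae.
Specimen A: multiplying by 3 years per growth lamina: 4887 × 3 = 14661 years.
A: Mean rate = 717.0 mm / 14661 years ≈ 0.049 mm per year.
B spans 869.2 / 0.049 = 17738.78 years; at 3 years per growth lamina that is 17738.78 / 3 ≈ 5913 growth laminae.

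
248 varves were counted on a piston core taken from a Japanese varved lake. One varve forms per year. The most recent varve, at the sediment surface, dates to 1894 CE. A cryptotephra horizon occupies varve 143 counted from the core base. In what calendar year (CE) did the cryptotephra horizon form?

Between varve 143 and the sediment surface there are 248 − 143 = 105 varves.
Counting back 105 years from 1894 CE places the cryptotephra horizon in 1894 − 105 = 1789 CE.

1789 CE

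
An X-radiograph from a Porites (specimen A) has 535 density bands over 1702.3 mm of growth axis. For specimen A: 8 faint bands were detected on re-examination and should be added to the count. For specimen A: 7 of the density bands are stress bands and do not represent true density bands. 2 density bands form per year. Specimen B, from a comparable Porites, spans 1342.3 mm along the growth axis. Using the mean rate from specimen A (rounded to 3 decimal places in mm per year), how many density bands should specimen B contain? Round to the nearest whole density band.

Specimen A: true density band count = 535 − 7 + 8 = 536.
Specimen A: dividing by 2 density bands per year: 536 / 2 = 268 years.
A: Mean rate = 1702.3 mm / 268 years ≈ 6.352 mm/year.
For B, 1342.3 / 6.352 = 211.32 years; at 2 density bands per year that is 211.32 × 2 ≈ 423 density bands.

423 density bands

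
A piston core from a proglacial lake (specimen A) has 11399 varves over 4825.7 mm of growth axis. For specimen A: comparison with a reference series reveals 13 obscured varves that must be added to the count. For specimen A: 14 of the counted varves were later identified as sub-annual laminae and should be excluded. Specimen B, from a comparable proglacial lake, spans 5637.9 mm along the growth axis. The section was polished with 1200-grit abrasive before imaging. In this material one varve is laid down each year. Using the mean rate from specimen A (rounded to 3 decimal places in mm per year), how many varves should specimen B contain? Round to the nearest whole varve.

13328 varves

Specimen A: true varve count = 11399 − 14 + 13 = 11398.
A: Mean rate = 4825.7 mm / 11398 years ≈ 0.423 mm/year.
For B, 5637.9 / 0.423 = 13328.37 years ≈ 13328 varves.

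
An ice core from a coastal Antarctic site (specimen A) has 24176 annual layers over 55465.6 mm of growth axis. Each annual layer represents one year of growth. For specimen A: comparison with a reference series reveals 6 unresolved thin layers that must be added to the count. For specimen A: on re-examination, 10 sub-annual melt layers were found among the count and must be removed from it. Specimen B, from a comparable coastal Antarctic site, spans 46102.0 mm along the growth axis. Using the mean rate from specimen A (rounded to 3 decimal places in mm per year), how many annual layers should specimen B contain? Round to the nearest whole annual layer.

Specimen A: correcting the raw count gives 24176 − 10 + 6 = 24172 true annual layers.
A: Mean rate = 55465.6 mm / 24172 years ≈ 2.295 mm per year.
B spans 46102.0 / 2.295 = 20088.02 years ≈ 20088 annual layers.

20088 annual layers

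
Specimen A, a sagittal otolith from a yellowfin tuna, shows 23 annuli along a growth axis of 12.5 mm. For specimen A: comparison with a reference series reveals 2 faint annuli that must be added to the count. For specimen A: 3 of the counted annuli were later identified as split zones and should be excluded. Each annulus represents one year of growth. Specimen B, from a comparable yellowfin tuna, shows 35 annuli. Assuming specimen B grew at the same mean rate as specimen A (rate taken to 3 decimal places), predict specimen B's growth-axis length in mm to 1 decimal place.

19.9 mm

Specimen A: correcting the raw count gives 23 − 3 + 2 = 22 true annuli.
A: Extension rate ≈ 12.5 / 22 = 0.568 mm/yr.
B's length ≈ 0.568 × 35 = 19.9 mm.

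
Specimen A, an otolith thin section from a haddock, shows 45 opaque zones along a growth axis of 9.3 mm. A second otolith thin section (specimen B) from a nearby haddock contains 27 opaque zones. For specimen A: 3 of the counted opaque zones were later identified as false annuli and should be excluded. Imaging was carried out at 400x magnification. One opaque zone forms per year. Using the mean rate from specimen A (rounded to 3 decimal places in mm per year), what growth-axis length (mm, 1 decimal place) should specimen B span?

6.0 mm

Specimen A: after corrections the count is 45 − 3 = 42 opaque zones.
A: 9.3 mm over 42 years gives 9.3 / 42 ≈ 0.221 mm/year.
B's length ≈ 0.221 × 27 = 6.0 mm.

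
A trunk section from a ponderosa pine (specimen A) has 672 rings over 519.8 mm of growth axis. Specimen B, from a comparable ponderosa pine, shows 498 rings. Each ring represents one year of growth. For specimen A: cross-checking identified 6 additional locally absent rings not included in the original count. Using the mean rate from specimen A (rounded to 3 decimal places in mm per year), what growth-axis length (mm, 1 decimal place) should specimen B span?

382.0 mm

Specimen A: true ring count = 672 + 6 = 678.
A: 519.8 mm over 678 years gives 519.8 / 678 ≈ 0.767 mm/year.
B's length ≈ 0.767 × 498 = 382.0 mm.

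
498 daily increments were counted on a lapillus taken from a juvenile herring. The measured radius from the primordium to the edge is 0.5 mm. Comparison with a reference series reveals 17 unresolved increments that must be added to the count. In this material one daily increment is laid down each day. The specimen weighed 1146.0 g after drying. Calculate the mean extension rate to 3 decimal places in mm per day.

After corrections the count is 498 + 17 = 515 daily increments.
Extension rate ≈ 0.5 / 515 = 0.001 mm per day.

0.001 mm per day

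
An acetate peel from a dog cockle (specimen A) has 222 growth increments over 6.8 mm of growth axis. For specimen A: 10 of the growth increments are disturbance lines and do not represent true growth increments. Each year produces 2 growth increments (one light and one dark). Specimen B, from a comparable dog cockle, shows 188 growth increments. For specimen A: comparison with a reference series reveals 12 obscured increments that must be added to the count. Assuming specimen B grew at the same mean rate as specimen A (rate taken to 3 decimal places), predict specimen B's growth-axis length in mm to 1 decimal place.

5.7 mm

Specimen A: correcting the raw count gives 222 − 10 + 12 = 224 true growth increments.
Specimen A: 224 growth increments at 2 per year is 224 / 2 = 112 years.
A: Mean rate = 6.8 mm / 112 years ≈ 0.061 mm per year.
Specimen B: 188 growth increments at 2 per year is 188 / 2 = 94 years. Length of B = 0.061 × 94 = 5.7 mm.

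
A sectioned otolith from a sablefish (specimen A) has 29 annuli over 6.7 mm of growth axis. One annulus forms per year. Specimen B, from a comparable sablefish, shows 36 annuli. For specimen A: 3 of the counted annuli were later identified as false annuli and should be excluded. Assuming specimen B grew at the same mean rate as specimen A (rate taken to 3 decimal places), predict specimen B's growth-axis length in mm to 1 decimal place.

Specimen A: true annulus count = 29 − 3 = 26.
A: Extension rate ≈ 6.7 / 26 = 0.258 mm per year.
B's length ≈ 0.258 × 36 = 9.3 mm.

9.3 mm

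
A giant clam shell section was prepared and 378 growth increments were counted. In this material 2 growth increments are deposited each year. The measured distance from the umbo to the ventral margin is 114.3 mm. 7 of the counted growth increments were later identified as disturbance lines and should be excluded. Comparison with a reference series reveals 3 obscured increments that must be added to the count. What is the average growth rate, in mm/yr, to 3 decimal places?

True growth increment count = 378 − 7 + 3 = 374.
374 growth increments at 2 per year is 374 / 2 = 187 years.
Extension rate ≈ 114.3 / 187 = 0.611 mm/yr.

0.611 mm/yr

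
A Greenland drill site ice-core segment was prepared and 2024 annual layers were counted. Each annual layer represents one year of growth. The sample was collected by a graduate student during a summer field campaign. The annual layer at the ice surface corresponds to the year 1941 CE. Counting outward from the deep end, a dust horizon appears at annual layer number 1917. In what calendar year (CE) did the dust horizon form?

The dust horizon sits at annual layer 1917 from the deep end, so 2024 − 1917 = 107 annual layers formed after it.
Counting back 107 years from 1941 CE places the dust horizon in 1941 − 107 = 1834 CE.

1834 CE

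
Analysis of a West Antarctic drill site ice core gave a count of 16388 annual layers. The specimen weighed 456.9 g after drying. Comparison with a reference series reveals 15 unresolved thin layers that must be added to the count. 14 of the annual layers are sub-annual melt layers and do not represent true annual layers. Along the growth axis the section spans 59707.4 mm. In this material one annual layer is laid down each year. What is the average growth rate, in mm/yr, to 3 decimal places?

3.643 mm/yr

Adjusted count: 16388 − 14 + 15 = 16389 annual layers.
59707.4 mm over 16389 years gives 59707.4 / 16389 ≈ 3.643 mm/yr.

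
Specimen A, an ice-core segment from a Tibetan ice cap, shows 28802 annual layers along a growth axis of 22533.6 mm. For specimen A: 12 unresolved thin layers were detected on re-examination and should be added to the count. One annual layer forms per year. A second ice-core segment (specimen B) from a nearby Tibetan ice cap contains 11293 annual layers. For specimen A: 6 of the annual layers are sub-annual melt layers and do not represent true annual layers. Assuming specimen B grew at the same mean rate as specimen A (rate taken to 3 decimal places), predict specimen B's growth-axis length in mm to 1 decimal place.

8831.1 mm

Specimen A: adjusted count: 28802 − 6 + 12 = 28808 annual layers.
A: Extension rate ≈ 22533.6 / 28808 = 0.782 mm per year.
Length of B = 0.782 × 11293 = 8831.1 mm.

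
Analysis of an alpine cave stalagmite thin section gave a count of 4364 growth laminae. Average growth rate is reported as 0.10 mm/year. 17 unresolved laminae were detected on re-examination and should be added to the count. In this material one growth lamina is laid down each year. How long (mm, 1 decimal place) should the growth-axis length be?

438.1 mm

True growth lamina count = 4364 + 17 = 4381.
Predicted length = 0.10 mm/year × 4381 years = 438.1 mm.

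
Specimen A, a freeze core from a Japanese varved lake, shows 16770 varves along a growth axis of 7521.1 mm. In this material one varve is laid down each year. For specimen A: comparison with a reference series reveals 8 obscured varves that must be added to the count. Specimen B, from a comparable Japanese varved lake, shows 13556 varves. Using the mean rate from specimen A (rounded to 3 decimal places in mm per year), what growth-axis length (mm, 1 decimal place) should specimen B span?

6073.1 mm

Specimen A: correcting the raw count gives 16770 + 8 = 16778 true varves.
A: Mean rate = 7521.1 mm / 16778 years ≈ 0.448 mm/yr.
B's length ≈ 0.448 × 13556 = 6073.1 mm.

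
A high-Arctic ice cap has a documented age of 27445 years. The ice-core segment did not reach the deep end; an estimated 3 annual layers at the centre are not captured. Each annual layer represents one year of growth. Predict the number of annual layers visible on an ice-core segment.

At one annual layer per year, 27445 years correspond to 27445 annual layers.
27445 − 3 missed = 27442 annual layers expected in the prepared section.

27442 annual layers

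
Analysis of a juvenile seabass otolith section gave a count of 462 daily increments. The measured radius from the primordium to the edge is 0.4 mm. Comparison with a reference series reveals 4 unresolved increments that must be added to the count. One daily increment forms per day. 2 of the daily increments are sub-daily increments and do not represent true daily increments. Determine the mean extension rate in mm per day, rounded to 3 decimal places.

After corrections the count is 462 − 2 + 4 = 464 daily increments.
0.4 mm over 464 days gives 0.4 / 464 ≈ 0.001 mm per day.

0.001 mm per day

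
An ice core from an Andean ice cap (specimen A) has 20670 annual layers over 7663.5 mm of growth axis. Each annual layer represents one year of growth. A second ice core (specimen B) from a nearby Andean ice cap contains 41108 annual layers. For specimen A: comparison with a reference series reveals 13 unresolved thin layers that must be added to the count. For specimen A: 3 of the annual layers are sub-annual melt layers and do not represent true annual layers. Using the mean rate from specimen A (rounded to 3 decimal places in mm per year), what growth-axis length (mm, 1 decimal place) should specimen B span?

15251.1 mm

Specimen A: adjusted count: 20670 − 3 + 13 = 20680 annual layers.
A: 7663.5 mm over 20680 years gives 7663.5 / 20680 ≈ 0.371 mm per year.
Length of B = 0.371 × 41108 = 15251.1 mm.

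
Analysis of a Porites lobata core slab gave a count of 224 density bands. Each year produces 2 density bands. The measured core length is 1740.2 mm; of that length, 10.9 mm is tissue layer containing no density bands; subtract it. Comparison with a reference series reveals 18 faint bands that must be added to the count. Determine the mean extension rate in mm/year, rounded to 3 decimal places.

After corrections the count is 224 + 18 = 242 density bands.
242 density bands at 2 per year is 242 / 2 = 121 years.
Net length = 1740.2 − 10.9 = 1729.3 mm.
Mean rate = 1729.3 mm / 121 years ≈ 14.292 mm/year.

14.292 mm/year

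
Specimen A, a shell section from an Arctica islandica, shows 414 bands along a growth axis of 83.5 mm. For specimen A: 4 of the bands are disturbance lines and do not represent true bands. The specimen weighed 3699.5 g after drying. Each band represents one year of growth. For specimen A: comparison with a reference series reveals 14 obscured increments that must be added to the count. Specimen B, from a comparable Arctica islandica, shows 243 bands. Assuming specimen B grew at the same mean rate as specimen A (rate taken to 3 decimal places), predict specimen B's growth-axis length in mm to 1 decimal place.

47.9 mm

Specimen A: adjusted count: 414 − 4 + 14 = 424 bands.
A: Extension rate ≈ 83.5 / 424 = 0.197 mm/yr.
For B, 0.197 mm/year × 243 years = 47.9 mm.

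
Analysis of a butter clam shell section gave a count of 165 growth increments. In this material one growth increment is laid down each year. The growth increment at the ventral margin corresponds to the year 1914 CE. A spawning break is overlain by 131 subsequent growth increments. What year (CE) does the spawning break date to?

1783 CE

131 growth increments post-date the spawning break.
Counting back 131 years from 1914 CE places the spawning break in 1914 − 131 = 1783 CE.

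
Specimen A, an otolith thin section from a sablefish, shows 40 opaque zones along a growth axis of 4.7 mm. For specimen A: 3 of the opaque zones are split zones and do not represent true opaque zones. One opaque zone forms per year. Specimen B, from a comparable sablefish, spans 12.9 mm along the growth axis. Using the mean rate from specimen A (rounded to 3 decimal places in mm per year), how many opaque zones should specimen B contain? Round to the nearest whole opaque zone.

102 opaque zones

Specimen A: after corrections the count is 40 − 3 = 37 opaque zones.
A: 4.7 mm over 37 years gives 4.7 / 37 ≈ 0.127 mm/yr.
B spans 12.9 / 0.127 = 101.57 years ≈ 102 opaque zones.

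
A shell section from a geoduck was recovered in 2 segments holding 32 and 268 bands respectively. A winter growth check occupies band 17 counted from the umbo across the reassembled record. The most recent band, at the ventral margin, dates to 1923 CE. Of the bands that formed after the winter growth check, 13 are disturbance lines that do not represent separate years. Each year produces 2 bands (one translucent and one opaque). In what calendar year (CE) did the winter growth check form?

Total bands = 32 + 268 = 300.
The winter growth check sits at band 17 from the umbo, so 300 − 17 = 283 bands formed after it.
Removing the 13 false bands leaves 283 − 13 = 270 true bands beyond the winter growth check.
With 2 bands per year, 270 / 2 = 135 years.
Counting back 135 years from 1923 CE places the winter growth check in 1923 − 135 = 1788 CE.

1788 CE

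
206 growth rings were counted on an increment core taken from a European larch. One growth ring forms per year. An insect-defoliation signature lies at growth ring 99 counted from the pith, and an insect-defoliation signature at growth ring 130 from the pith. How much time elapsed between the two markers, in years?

31 years

Separation: 130 − 99 = 31 growth rings.
At one growth ring per year, 31 years elapsed between them.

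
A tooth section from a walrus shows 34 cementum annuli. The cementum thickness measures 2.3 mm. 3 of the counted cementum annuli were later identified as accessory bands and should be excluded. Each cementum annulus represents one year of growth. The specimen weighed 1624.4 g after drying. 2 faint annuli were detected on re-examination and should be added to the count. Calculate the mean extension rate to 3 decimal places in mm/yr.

0.070 mm/yr

After corrections the count is 34 − 3 + 2 = 33 cementum annuli.
Extension rate ≈ 2.3 / 33 = 0.070 mm/yr.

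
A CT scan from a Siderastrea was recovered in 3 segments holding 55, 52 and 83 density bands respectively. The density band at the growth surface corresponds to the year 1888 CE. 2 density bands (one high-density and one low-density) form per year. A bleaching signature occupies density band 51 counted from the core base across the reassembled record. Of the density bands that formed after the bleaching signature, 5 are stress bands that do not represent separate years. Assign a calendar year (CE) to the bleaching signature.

1821 CE

Total density bands = 55 + 52 + 83 = 190.
190 − 51 = 139 density bands lie beyond the bleaching signature toward the growth surface.
Removing the 5 false density bands leaves 139 − 5 = 134 true density bands beyond the bleaching signature.
134 density bands at 2 per year is 134 / 2 = 67 years.
1888 − 67 = 1821 CE.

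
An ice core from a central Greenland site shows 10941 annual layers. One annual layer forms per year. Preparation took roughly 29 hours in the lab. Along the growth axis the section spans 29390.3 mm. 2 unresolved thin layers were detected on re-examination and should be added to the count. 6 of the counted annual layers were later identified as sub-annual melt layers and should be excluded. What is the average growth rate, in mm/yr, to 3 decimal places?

True annual layer count = 10941 − 6 + 2 = 10937.
Extension rate ≈ 29390.3 / 10937 = 2.687 mm/yr.

2.687 mm/yr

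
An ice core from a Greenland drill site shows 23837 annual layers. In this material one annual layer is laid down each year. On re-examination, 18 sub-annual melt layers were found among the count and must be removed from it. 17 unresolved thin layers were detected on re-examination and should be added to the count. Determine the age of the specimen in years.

23836 years

After corrections the count is 23837 − 18 + 17 = 23836 annual layers.
At one annual layer per year, that is 23836 years.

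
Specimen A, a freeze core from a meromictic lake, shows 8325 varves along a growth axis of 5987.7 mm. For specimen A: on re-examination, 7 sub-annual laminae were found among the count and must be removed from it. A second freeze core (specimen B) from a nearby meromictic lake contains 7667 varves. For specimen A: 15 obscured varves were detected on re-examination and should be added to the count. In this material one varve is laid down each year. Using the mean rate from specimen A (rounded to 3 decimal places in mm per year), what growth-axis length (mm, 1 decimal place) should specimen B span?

5512.6 mm

Specimen A: adjusted count: 8325 − 7 + 15 = 8333 varves.
A: Mean rate = 5987.7 mm / 8333 years ≈ 0.719 mm/yr.
Length of B = 0.719 × 7667 = 5512.6 mm.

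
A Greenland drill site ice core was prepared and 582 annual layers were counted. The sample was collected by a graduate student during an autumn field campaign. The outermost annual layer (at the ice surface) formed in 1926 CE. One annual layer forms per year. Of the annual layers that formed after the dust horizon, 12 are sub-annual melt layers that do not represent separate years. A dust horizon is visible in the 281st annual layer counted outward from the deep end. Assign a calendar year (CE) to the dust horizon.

The dust horizon sits at annual layer 281 from the deep end, so 582 − 281 = 301 annual layers formed after it.
Removing the 12 false annual layers leaves 301 − 12 = 289 true annual layers beyond the dust horizon.
1926 − 289 = 1637 CE.

1637 CE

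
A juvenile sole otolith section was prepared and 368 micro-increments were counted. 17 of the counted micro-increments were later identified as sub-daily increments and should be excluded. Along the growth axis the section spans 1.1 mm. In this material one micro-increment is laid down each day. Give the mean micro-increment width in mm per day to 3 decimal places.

Correcting the raw count gives 368 − 17 = 351 true micro-increments.
Extension rate ≈ 1.1 / 351 = 0.003 mm per day.

0.003 mm per day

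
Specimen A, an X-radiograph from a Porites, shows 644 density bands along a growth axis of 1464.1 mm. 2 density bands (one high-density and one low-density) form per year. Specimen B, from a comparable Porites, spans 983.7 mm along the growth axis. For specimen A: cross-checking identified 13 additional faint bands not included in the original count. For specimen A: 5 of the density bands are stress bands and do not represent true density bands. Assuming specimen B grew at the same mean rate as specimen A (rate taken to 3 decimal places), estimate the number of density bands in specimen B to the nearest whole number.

Specimen A: adjusted count: 644 − 5 + 13 = 652 density bands.
Specimen A: 652 density bands at 2 per year is 652 / 2 = 326 years.
A: 1464.1 mm over 326 years gives 1464.1 / 326 ≈ 4.491 mm/year.
Specimen B: 983.7 mm / 4.491 mm per year = 219.04 years; at 2 density bands per year that is 219.04 × 2 ≈ 438 density bands.

438 density bands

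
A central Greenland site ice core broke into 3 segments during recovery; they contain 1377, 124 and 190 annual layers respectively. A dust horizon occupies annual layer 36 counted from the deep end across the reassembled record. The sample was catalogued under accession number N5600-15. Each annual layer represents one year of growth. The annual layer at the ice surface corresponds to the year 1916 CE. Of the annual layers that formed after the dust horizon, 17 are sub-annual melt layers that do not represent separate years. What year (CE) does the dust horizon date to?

278 CE

Total annual layers = 1377 + 124 + 190 = 1691.
The dust horizon sits at annual layer 36 from the deep end, so 1691 − 36 = 1655 annual layers formed after it.
Removing the 17 false annual layers leaves 1655 − 17 = 1638 true annual layers beyond the dust horizon.
The annual layer at the ice surface is 1916 CE, so the dust horizon dates to 1916 − 1638 = 278 CE.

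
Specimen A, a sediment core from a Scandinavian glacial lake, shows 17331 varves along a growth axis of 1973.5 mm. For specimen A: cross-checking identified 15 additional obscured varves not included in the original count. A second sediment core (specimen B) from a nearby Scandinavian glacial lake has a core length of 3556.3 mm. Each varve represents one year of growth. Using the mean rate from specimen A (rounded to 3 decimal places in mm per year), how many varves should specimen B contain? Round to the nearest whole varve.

31196 varves

Specimen A: after corrections the count is 17331 + 15 = 17346 varves.
A: Extension rate ≈ 1973.5 / 17346 = 0.114 mm/yr.
Specimen B: 3556.3 mm / 0.114 mm per year = 31195.61 years ≈ 31196 varves.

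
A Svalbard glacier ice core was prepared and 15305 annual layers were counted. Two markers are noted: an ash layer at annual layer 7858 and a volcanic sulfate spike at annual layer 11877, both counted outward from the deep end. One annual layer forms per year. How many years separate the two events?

4019 years

Separation: 11877 − 7858 = 4019 annual layers.
At one annual layer per year, 4019 years elapsed between them.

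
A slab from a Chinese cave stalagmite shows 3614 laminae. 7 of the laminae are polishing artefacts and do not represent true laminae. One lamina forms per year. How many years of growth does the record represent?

After corrections the count is 3614 − 7 = 3607 laminae.
With a one-to-one lamina periodicity this is 3607 years.

3607 years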